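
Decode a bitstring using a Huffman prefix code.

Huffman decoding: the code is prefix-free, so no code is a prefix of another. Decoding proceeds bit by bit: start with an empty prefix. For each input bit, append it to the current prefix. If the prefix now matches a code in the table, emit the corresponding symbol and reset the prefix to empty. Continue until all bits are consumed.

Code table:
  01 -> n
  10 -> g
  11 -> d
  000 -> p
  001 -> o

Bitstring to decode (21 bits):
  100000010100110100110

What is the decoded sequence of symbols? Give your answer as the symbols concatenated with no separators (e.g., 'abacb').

Bit 0: prefix='1' (no match yet)
Bit 1: prefix='10' -> emit 'g', reset
Bit 2: prefix='0' (no match yet)
Bit 3: prefix='00' (no match yet)
Bit 4: prefix='000' -> emit 'p', reset
Bit 5: prefix='0' (no match yet)
Bit 6: prefix='00' (no match yet)
Bit 7: prefix='001' -> emit 'o', reset
Bit 8: prefix='0' (no match yet)
Bit 9: prefix='01' -> emit 'n', reset
Bit 10: prefix='0' (no match yet)
Bit 11: prefix='00' (no match yet)
Bit 12: prefix='001' -> emit 'o', reset
Bit 13: prefix='1' (no match yet)
Bit 14: prefix='10' -> emit 'g', reset
Bit 15: prefix='1' (no match yet)
Bit 16: prefix='10' -> emit 'g', reset
Bit 17: prefix='0' (no match yet)
Bit 18: prefix='01' -> emit 'n', reset
Bit 19: prefix='1' (no match yet)
Bit 20: prefix='10' -> emit 'g', reset

Answer: gponoggng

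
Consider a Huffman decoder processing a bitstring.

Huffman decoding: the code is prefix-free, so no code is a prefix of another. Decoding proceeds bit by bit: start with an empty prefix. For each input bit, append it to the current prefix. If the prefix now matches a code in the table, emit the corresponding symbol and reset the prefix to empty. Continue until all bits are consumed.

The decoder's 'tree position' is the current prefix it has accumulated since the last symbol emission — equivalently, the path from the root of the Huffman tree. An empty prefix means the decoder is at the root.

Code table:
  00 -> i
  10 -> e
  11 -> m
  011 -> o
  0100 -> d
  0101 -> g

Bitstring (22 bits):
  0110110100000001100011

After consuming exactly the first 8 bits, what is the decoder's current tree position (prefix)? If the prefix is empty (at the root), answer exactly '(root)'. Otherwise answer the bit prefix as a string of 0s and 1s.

Bit 0: prefix='0' (no match yet)
Bit 1: prefix='01' (no match yet)
Bit 2: prefix='011' -> emit 'o', reset
Bit 3: prefix='0' (no match yet)
Bit 4: prefix='01' (no match yet)
Bit 5: prefix='011' -> emit 'o', reset
Bit 6: prefix='0' (no match yet)
Bit 7: prefix='01' (no match yet)

Answer: 01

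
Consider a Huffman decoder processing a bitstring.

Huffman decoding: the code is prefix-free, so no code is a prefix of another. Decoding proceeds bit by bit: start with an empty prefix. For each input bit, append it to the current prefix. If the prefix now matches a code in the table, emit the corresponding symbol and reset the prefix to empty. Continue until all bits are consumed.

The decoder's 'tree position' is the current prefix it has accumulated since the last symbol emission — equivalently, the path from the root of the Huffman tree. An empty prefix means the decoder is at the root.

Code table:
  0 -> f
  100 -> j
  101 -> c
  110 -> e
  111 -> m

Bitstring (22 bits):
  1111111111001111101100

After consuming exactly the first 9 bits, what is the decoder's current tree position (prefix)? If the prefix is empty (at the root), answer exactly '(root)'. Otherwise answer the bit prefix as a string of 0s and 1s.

Answer: (root)

Derivation:
Bit 0: prefix='1' (no match yet)
Bit 1: prefix='11' (no match yet)
Bit 2: prefix='111' -> emit 'm', reset
Bit 3: prefix='1' (no match yet)
Bit 4: prefix='11' (no match yet)
Bit 5: prefix='111' -> emit 'm', reset
Bit 6: prefix='1' (no match yet)
Bit 7: prefix='11' (no match yet)
Bit 8: prefix='111' -> emit 'm', reset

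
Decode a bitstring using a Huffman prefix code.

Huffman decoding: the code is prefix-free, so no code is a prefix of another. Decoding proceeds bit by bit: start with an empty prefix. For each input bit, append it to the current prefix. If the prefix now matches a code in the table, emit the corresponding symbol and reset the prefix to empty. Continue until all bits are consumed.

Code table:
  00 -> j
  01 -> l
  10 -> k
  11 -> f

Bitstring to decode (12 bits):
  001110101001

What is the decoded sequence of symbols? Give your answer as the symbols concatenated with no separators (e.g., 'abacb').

Answer: jfkkkl

Derivation:
Bit 0: prefix='0' (no match yet)
Bit 1: prefix='00' -> emit 'j', reset
Bit 2: prefix='1' (no match yet)
Bit 3: prefix='11' -> emit 'f', reset
Bit 4: prefix='1' (no match yet)
Bit 5: prefix='10' -> emit 'k', reset
Bit 6: prefix='1' (no match yet)
Bit 7: prefix='10' -> emit 'k', reset
Bit 8: prefix='1' (no match yet)
Bit 9: prefix='10' -> emit 'k', reset
Bit 10: prefix='0' (no match yet)
Bit 11: prefix='01' -> emit 'l', reset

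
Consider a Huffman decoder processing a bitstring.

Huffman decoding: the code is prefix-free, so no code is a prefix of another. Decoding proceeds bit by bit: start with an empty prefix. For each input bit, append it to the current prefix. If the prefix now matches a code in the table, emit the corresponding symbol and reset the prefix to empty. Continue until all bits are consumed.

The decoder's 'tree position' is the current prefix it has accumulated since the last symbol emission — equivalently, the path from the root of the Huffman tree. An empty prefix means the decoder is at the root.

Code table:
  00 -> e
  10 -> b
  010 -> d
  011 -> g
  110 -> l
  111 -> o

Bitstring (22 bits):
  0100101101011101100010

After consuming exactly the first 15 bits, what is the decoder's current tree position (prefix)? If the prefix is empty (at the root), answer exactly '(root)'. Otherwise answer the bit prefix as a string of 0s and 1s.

Answer: 0

Derivation:
Bit 0: prefix='0' (no match yet)
Bit 1: prefix='01' (no match yet)
Bit 2: prefix='010' -> emit 'd', reset
Bit 3: prefix='0' (no match yet)
Bit 4: prefix='01' (no match yet)
Bit 5: prefix='010' -> emit 'd', reset
Bit 6: prefix='1' (no match yet)
Bit 7: prefix='11' (no match yet)
Bit 8: prefix='110' -> emit 'l', reset
Bit 9: prefix='1' (no match yet)
Bit 10: prefix='10' -> emit 'b', reset
Bit 11: prefix='1' (no match yet)
Bit 12: prefix='11' (no match yet)
Bit 13: prefix='111' -> emit 'o', reset
Bit 14: prefix='0' (no match yet)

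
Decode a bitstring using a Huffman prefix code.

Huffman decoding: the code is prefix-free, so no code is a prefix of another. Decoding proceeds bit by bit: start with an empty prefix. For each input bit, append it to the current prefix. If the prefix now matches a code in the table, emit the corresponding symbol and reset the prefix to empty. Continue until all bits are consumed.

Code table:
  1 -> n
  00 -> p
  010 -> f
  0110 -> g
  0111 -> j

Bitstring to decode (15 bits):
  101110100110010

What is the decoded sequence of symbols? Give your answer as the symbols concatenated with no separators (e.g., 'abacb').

Bit 0: prefix='1' -> emit 'n', reset
Bit 1: prefix='0' (no match yet)
Bit 2: prefix='01' (no match yet)
Bit 3: prefix='011' (no match yet)
Bit 4: prefix='0111' -> emit 'j', reset
Bit 5: prefix='0' (no match yet)
Bit 6: prefix='01' (no match yet)
Bit 7: prefix='010' -> emit 'f', reset
Bit 8: prefix='0' (no match yet)
Bit 9: prefix='01' (no match yet)
Bit 10: prefix='011' (no match yet)
Bit 11: prefix='0110' -> emit 'g', reset
Bit 12: prefix='0' (no match yet)
Bit 13: prefix='01' (no match yet)
Bit 14: prefix='010' -> emit 'f', reset

Answer: njfgf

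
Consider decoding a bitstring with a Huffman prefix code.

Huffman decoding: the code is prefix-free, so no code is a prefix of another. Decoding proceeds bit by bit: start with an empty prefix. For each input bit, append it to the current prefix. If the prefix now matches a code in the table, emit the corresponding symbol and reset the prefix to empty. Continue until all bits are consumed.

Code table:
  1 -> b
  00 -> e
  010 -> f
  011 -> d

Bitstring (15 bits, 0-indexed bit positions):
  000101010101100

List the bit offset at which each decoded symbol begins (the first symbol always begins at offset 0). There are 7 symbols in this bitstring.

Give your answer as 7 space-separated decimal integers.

Bit 0: prefix='0' (no match yet)
Bit 1: prefix='00' -> emit 'e', reset
Bit 2: prefix='0' (no match yet)
Bit 3: prefix='01' (no match yet)
Bit 4: prefix='010' -> emit 'f', reset
Bit 5: prefix='1' -> emit 'b', reset
Bit 6: prefix='0' (no match yet)
Bit 7: prefix='01' (no match yet)
Bit 8: prefix='010' -> emit 'f', reset
Bit 9: prefix='1' -> emit 'b', reset
Bit 10: prefix='0' (no match yet)
Bit 11: prefix='01' (no match yet)
Bit 12: prefix='011' -> emit 'd', reset
Bit 13: prefix='0' (no match yet)
Bit 14: prefix='00' -> emit 'e', reset

Answer: 0 2 5 6 9 10 13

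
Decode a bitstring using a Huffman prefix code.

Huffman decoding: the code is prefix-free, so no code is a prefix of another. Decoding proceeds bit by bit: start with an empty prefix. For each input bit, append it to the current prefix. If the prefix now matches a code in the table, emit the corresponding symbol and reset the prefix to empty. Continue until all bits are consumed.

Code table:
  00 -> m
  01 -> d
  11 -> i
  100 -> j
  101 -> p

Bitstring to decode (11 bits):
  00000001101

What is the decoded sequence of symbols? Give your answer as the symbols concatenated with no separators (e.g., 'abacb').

Bit 0: prefix='0' (no match yet)
Bit 1: prefix='00' -> emit 'm', reset
Bit 2: prefix='0' (no match yet)
Bit 3: prefix='00' -> emit 'm', reset
Bit 4: prefix='0' (no match yet)
Bit 5: prefix='00' -> emit 'm', reset
Bit 6: prefix='0' (no match yet)
Bit 7: prefix='01' -> emit 'd', reset
Bit 8: prefix='1' (no match yet)
Bit 9: prefix='10' (no match yet)
Bit 10: prefix='101' -> emit 'p', reset

Answer: mmmdp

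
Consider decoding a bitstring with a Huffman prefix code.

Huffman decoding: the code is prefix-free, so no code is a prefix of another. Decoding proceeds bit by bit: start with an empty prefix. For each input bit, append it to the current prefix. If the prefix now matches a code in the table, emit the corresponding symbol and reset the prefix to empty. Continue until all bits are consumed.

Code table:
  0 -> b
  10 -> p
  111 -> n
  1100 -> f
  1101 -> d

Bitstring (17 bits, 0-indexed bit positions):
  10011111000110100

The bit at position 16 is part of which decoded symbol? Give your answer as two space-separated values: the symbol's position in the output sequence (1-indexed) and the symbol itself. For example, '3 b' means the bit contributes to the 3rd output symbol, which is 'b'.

Bit 0: prefix='1' (no match yet)
Bit 1: prefix='10' -> emit 'p', reset
Bit 2: prefix='0' -> emit 'b', reset
Bit 3: prefix='1' (no match yet)
Bit 4: prefix='11' (no match yet)
Bit 5: prefix='111' -> emit 'n', reset
Bit 6: prefix='1' (no match yet)
Bit 7: prefix='11' (no match yet)
Bit 8: prefix='110' (no match yet)
Bit 9: prefix='1100' -> emit 'f', reset
Bit 10: prefix='0' -> emit 'b', reset
Bit 11: prefix='1' (no match yet)
Bit 12: prefix='11' (no match yet)
Bit 13: prefix='110' (no match yet)
Bit 14: prefix='1101' -> emit 'd', reset
Bit 15: prefix='0' -> emit 'b', reset
Bit 16: prefix='0' -> emit 'b', reset

Answer: 8 b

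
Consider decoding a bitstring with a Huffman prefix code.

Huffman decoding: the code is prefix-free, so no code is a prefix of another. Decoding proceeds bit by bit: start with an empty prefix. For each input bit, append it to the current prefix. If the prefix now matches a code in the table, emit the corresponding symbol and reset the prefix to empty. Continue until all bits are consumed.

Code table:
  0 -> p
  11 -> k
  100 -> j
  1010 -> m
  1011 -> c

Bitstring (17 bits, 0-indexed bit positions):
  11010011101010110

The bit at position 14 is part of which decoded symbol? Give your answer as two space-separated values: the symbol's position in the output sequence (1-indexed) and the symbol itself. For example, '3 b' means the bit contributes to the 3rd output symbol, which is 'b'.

Bit 0: prefix='1' (no match yet)
Bit 1: prefix='11' -> emit 'k', reset
Bit 2: prefix='0' -> emit 'p', reset
Bit 3: prefix='1' (no match yet)
Bit 4: prefix='10' (no match yet)
Bit 5: prefix='100' -> emit 'j', reset
Bit 6: prefix='1' (no match yet)
Bit 7: prefix='11' -> emit 'k', reset
Bit 8: prefix='1' (no match yet)
Bit 9: prefix='10' (no match yet)
Bit 10: prefix='101' (no match yet)
Bit 11: prefix='1010' -> emit 'm', reset
Bit 12: prefix='1' (no match yet)
Bit 13: prefix='10' (no match yet)
Bit 14: prefix='101' (no match yet)
Bit 15: prefix='1011' -> emit 'c', reset
Bit 16: prefix='0' -> emit 'p', reset

Answer: 6 c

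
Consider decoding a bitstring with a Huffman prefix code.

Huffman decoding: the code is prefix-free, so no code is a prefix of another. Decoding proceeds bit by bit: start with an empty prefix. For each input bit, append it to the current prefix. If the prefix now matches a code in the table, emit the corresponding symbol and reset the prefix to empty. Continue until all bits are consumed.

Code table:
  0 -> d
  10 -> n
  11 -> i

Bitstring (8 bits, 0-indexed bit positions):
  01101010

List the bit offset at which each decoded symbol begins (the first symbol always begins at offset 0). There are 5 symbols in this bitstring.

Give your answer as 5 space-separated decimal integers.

Answer: 0 1 3 4 6

Derivation:
Bit 0: prefix='0' -> emit 'd', reset
Bit 1: prefix='1' (no match yet)
Bit 2: prefix='11' -> emit 'i', reset
Bit 3: prefix='0' -> emit 'd', reset
Bit 4: prefix='1' (no match yet)
Bit 5: prefix='10' -> emit 'n', reset
Bit 6: prefix='1' (no match yet)
Bit 7: prefix='10' -> emit 'n', reset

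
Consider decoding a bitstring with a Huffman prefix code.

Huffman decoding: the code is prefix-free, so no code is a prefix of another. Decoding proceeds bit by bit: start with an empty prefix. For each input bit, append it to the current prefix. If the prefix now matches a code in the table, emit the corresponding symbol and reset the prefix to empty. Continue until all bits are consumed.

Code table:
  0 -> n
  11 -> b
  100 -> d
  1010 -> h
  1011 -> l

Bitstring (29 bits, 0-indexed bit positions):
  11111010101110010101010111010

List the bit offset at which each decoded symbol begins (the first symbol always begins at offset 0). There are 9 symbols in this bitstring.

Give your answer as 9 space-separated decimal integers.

Answer: 0 2 4 8 12 15 19 23 25

Derivation:
Bit 0: prefix='1' (no match yet)
Bit 1: prefix='11' -> emit 'b', reset
Bit 2: prefix='1' (no match yet)
Bit 3: prefix='11' -> emit 'b', reset
Bit 4: prefix='1' (no match yet)
Bit 5: prefix='10' (no match yet)
Bit 6: prefix='101' (no match yet)
Bit 7: prefix='1010' -> emit 'h', reset
Bit 8: prefix='1' (no match yet)
Bit 9: prefix='10' (no match yet)
Bit 10: prefix='101' (no match yet)
Bit 11: prefix='1011' -> emit 'l', reset
Bit 12: prefix='1' (no match yet)
Bit 13: prefix='10' (no match yet)
Bit 14: prefix='100' -> emit 'd', reset
Bit 15: prefix='1' (no match yet)
Bit 16: prefix='10' (no match yet)
Bit 17: prefix='101' (no match yet)
Bit 18: prefix='1010' -> emit 'h', reset
Bit 19: prefix='1' (no match yet)
Bit 20: prefix='10' (no match yet)
Bit 21: prefix='101' (no match yet)
Bit 22: prefix='1010' -> emit 'h', reset
Bit 23: prefix='1' (no match yet)
Bit 24: prefix='11' -> emit 'b', reset
Bit 25: prefix='1' (no match yet)
Bit 26: prefix='10' (no match yet)
Bit 27: prefix='101' (no match yet)
Bit 28: prefix='1010' -> emit 'h', reset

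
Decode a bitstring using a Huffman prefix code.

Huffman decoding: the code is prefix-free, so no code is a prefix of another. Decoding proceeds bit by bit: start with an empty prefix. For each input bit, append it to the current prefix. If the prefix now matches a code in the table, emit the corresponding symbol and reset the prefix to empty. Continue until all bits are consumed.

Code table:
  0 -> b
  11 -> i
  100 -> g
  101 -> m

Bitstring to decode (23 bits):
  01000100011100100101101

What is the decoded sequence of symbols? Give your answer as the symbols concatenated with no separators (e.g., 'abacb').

Answer: bgbgbiggmm

Derivation:
Bit 0: prefix='0' -> emit 'b', reset
Bit 1: prefix='1' (no match yet)
Bit 2: prefix='10' (no match yet)
Bit 3: prefix='100' -> emit 'g', reset
Bit 4: prefix='0' -> emit 'b', reset
Bit 5: prefix='1' (no match yet)
Bit 6: prefix='10' (no match yet)
Bit 7: prefix='100' -> emit 'g', reset
Bit 8: prefix='0' -> emit 'b', reset
Bit 9: prefix='1' (no match yet)
Bit 10: prefix='11' -> emit 'i', reset
Bit 11: prefix='1' (no match yet)
Bit 12: prefix='10' (no match yet)
Bit 13: prefix='100' -> emit 'g', reset
Bit 14: prefix='1' (no match yet)
Bit 15: prefix='10' (no match yet)
Bit 16: prefix='100' -> emit 'g', reset
Bit 17: prefix='1' (no match yet)
Bit 18: prefix='10' (no match yet)
Bit 19: prefix='101' -> emit 'm', reset
Bit 20: prefix='1' (no match yet)
Bit 21: prefix='10' (no match yet)
Bit 22: prefix='101' -> emit 'm', reset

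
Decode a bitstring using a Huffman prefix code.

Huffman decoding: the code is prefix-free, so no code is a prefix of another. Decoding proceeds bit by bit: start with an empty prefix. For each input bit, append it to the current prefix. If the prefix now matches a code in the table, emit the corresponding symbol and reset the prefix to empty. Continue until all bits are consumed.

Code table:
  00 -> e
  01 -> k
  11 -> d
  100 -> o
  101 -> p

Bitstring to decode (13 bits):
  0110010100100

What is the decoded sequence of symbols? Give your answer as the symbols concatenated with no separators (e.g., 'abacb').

Bit 0: prefix='0' (no match yet)
Bit 1: prefix='01' -> emit 'k', reset
Bit 2: prefix='1' (no match yet)
Bit 3: prefix='10' (no match yet)
Bit 4: prefix='100' -> emit 'o', reset
Bit 5: prefix='1' (no match yet)
Bit 6: prefix='10' (no match yet)
Bit 7: prefix='101' -> emit 'p', reset
Bit 8: prefix='0' (no match yet)
Bit 9: prefix='00' -> emit 'e', reset
Bit 10: prefix='1' (no match yet)
Bit 11: prefix='10' (no match yet)
Bit 12: prefix='100' -> emit 'o', reset

Answer: kopeo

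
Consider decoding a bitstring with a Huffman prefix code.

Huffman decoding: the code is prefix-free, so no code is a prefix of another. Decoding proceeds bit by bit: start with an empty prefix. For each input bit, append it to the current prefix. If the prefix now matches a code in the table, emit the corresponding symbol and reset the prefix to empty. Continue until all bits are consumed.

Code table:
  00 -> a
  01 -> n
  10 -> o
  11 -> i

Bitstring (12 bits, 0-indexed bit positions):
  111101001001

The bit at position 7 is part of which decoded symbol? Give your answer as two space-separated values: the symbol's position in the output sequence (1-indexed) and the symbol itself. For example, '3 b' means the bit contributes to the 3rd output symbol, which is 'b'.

Bit 0: prefix='1' (no match yet)
Bit 1: prefix='11' -> emit 'i', reset
Bit 2: prefix='1' (no match yet)
Bit 3: prefix='11' -> emit 'i', reset
Bit 4: prefix='0' (no match yet)
Bit 5: prefix='01' -> emit 'n', reset
Bit 6: prefix='0' (no match yet)
Bit 7: prefix='00' -> emit 'a', reset
Bit 8: prefix='1' (no match yet)
Bit 9: prefix='10' -> emit 'o', reset
Bit 10: prefix='0' (no match yet)
Bit 11: prefix='01' -> emit 'n', reset

Answer: 4 a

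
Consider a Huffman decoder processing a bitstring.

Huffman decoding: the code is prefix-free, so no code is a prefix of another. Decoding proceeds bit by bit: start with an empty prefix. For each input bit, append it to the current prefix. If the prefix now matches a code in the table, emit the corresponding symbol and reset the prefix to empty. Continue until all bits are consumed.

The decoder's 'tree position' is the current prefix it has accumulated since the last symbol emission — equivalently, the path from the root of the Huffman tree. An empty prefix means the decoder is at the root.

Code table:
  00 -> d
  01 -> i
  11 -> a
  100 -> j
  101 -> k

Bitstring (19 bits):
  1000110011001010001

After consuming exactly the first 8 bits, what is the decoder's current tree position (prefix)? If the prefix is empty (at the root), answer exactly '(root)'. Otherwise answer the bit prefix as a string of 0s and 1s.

Answer: (root)

Derivation:
Bit 0: prefix='1' (no match yet)
Bit 1: prefix='10' (no match yet)
Bit 2: prefix='100' -> emit 'j', reset
Bit 3: prefix='0' (no match yet)
Bit 4: prefix='01' -> emit 'i', reset
Bit 5: prefix='1' (no match yet)
Bit 6: prefix='10' (no match yet)
Bit 7: prefix='100' -> emit 'j', reset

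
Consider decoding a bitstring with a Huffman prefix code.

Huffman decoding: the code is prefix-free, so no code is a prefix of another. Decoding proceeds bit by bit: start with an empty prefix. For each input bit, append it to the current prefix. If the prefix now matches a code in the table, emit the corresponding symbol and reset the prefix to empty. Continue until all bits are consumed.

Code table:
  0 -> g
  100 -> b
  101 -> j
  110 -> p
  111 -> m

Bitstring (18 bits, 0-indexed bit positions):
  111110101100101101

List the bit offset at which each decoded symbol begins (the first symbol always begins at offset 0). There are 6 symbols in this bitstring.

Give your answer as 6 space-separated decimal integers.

Answer: 0 3 6 9 12 15

Derivation:
Bit 0: prefix='1' (no match yet)
Bit 1: prefix='11' (no match yet)
Bit 2: prefix='111' -> emit 'm', reset
Bit 3: prefix='1' (no match yet)
Bit 4: prefix='11' (no match yet)
Bit 5: prefix='110' -> emit 'p', reset
Bit 6: prefix='1' (no match yet)
Bit 7: prefix='10' (no match yet)
Bit 8: prefix='101' -> emit 'j', reset
Bit 9: prefix='1' (no match yet)
Bit 10: prefix='10' (no match yet)
Bit 11: prefix='100' -> emit 'b', reset
Bit 12: prefix='1' (no match yet)
Bit 13: prefix='10' (no match yet)
Bit 14: prefix='101' -> emit 'j', reset
Bit 15: prefix='1' (no match yet)
Bit 16: prefix='10' (no match yet)
Bit 17: prefix='101' -> emit 'j', reset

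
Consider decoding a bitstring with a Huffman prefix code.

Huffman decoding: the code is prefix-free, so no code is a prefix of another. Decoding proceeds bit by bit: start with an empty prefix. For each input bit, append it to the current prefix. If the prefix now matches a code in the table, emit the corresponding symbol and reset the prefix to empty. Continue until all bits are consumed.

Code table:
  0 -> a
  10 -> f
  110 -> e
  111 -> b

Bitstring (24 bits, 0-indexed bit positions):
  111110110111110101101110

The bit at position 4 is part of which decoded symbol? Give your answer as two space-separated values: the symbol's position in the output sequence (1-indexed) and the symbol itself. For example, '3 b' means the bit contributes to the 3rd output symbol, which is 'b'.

Bit 0: prefix='1' (no match yet)
Bit 1: prefix='11' (no match yet)
Bit 2: prefix='111' -> emit 'b', reset
Bit 3: prefix='1' (no match yet)
Bit 4: prefix='11' (no match yet)
Bit 5: prefix='110' -> emit 'e', reset
Bit 6: prefix='1' (no match yet)
Bit 7: prefix='11' (no match yet)
Bit 8: prefix='110' -> emit 'e', reset

Answer: 2 e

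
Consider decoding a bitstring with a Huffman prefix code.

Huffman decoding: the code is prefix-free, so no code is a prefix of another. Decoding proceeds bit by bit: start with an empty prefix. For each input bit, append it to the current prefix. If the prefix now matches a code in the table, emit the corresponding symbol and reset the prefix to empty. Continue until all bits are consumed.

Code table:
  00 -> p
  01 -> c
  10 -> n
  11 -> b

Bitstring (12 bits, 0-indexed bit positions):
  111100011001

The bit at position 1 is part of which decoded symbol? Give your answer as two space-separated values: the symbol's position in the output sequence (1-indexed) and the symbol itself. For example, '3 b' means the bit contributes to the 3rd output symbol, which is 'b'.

Bit 0: prefix='1' (no match yet)
Bit 1: prefix='11' -> emit 'b', reset
Bit 2: prefix='1' (no match yet)
Bit 3: prefix='11' -> emit 'b', reset
Bit 4: prefix='0' (no match yet)
Bit 5: prefix='00' -> emit 'p', reset

Answer: 1 b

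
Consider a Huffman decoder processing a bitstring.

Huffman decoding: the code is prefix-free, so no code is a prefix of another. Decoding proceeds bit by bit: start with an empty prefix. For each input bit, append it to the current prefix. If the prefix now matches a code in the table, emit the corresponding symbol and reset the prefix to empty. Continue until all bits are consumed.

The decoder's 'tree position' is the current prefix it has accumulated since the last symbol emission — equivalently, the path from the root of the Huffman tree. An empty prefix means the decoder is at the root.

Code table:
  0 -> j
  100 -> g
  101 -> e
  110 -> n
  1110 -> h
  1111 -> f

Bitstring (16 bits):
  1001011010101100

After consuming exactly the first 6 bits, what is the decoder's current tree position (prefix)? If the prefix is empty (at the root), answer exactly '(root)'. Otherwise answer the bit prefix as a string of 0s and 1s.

Bit 0: prefix='1' (no match yet)
Bit 1: prefix='10' (no match yet)
Bit 2: prefix='100' -> emit 'g', reset
Bit 3: prefix='1' (no match yet)
Bit 4: prefix='10' (no match yet)
Bit 5: prefix='101' -> emit 'e', reset

Answer: (root)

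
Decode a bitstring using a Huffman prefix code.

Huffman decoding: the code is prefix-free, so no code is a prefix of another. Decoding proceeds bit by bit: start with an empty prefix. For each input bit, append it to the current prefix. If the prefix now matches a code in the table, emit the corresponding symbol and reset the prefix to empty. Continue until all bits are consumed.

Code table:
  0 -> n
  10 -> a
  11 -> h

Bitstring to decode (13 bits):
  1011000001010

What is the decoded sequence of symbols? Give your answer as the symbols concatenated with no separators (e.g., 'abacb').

Bit 0: prefix='1' (no match yet)
Bit 1: prefix='10' -> emit 'a', reset
Bit 2: prefix='1' (no match yet)
Bit 3: prefix='11' -> emit 'h', reset
Bit 4: prefix='0' -> emit 'n', reset
Bit 5: prefix='0' -> emit 'n', reset
Bit 6: prefix='0' -> emit 'n', reset
Bit 7: prefix='0' -> emit 'n', reset
Bit 8: prefix='0' -> emit 'n', reset
Bit 9: prefix='1' (no match yet)
Bit 10: prefix='10' -> emit 'a', reset
Bit 11: prefix='1' (no match yet)
Bit 12: prefix='10' -> emit 'a', reset

Answer: ahnnnnnaa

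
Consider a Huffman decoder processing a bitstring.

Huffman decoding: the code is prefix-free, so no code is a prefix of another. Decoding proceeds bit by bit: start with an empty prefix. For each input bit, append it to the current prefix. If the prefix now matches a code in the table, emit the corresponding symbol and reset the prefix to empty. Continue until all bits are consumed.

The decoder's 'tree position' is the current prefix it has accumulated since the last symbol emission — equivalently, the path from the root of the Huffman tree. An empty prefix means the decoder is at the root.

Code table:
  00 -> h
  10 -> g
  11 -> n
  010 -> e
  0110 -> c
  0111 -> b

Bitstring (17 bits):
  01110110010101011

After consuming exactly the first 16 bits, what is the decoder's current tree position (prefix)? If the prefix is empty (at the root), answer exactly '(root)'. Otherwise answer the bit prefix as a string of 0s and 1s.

Answer: 1

Derivation:
Bit 0: prefix='0' (no match yet)
Bit 1: prefix='01' (no match yet)
Bit 2: prefix='011' (no match yet)
Bit 3: prefix='0111' -> emit 'b', reset
Bit 4: prefix='0' (no match yet)
Bit 5: prefix='01' (no match yet)
Bit 6: prefix='011' (no match yet)
Bit 7: prefix='0110' -> emit 'c', reset
Bit 8: prefix='0' (no match yet)
Bit 9: prefix='01' (no match yet)
Bit 10: prefix='010' -> emit 'e', reset
Bit 11: prefix='1' (no match yet)
Bit 12: prefix='10' -> emit 'g', reset
Bit 13: prefix='1' (no match yet)
Bit 14: prefix='10' -> emit 'g', reset
Bit 15: prefix='1' (no match yet)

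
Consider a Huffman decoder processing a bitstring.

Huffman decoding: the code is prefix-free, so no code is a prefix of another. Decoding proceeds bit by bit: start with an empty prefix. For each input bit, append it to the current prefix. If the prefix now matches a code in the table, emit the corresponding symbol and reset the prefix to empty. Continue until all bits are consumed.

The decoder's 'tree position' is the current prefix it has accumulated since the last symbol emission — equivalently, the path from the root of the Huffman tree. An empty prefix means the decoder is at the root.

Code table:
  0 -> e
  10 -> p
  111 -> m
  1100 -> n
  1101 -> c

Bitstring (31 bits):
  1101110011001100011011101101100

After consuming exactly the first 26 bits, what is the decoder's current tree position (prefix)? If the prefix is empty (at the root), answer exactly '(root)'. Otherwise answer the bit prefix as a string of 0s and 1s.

Bit 0: prefix='1' (no match yet)
Bit 1: prefix='11' (no match yet)
Bit 2: prefix='110' (no match yet)
Bit 3: prefix='1101' -> emit 'c', reset
Bit 4: prefix='1' (no match yet)
Bit 5: prefix='11' (no match yet)
Bit 6: prefix='110' (no match yet)
Bit 7: prefix='1100' -> emit 'n', reset
Bit 8: prefix='1' (no match yet)
Bit 9: prefix='11' (no match yet)
Bit 10: prefix='110' (no match yet)
Bit 11: prefix='1100' -> emit 'n', reset
Bit 12: prefix='1' (no match yet)
Bit 13: prefix='11' (no match yet)
Bit 14: prefix='110' (no match yet)
Bit 15: prefix='1100' -> emit 'n', reset
Bit 16: prefix='0' -> emit 'e', reset
Bit 17: prefix='1' (no match yet)
Bit 18: prefix='11' (no match yet)
Bit 19: prefix='110' (no match yet)
Bit 20: prefix='1101' -> emit 'c', reset
Bit 21: prefix='1' (no match yet)
Bit 22: prefix='11' (no match yet)
Bit 23: prefix='110' (no match yet)
Bit 24: prefix='1101' -> emit 'c', reset
Bit 25: prefix='1' (no match yet)

Answer: 1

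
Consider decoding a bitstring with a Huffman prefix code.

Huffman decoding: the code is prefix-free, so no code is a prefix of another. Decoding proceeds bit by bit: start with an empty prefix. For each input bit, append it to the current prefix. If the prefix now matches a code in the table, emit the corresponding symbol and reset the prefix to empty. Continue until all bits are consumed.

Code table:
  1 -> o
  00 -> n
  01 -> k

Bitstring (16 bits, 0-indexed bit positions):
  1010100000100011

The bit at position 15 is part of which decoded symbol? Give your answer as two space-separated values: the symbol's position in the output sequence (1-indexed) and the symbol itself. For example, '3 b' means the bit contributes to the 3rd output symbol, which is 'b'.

Bit 0: prefix='1' -> emit 'o', reset
Bit 1: prefix='0' (no match yet)
Bit 2: prefix='01' -> emit 'k', reset
Bit 3: prefix='0' (no match yet)
Bit 4: prefix='01' -> emit 'k', reset
Bit 5: prefix='0' (no match yet)
Bit 6: prefix='00' -> emit 'n', reset
Bit 7: prefix='0' (no match yet)
Bit 8: prefix='00' -> emit 'n', reset
Bit 9: prefix='0' (no match yet)
Bit 10: prefix='01' -> emit 'k', reset
Bit 11: prefix='0' (no match yet)
Bit 12: prefix='00' -> emit 'n', reset
Bit 13: prefix='0' (no match yet)
Bit 14: prefix='01' -> emit 'k', reset
Bit 15: prefix='1' -> emit 'o', reset

Answer: 9 o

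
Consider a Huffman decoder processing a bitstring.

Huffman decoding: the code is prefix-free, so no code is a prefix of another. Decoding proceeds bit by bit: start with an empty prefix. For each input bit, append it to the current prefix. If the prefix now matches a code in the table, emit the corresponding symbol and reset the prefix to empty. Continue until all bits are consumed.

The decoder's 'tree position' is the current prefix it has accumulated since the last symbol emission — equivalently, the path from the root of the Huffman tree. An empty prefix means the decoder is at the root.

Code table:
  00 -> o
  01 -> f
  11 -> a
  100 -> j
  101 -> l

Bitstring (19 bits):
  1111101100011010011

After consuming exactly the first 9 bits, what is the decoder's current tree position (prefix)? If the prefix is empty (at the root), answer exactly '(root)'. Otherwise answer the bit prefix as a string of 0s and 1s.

Bit 0: prefix='1' (no match yet)
Bit 1: prefix='11' -> emit 'a', reset
Bit 2: prefix='1' (no match yet)
Bit 3: prefix='11' -> emit 'a', reset
Bit 4: prefix='1' (no match yet)
Bit 5: prefix='10' (no match yet)
Bit 6: prefix='101' -> emit 'l', reset
Bit 7: prefix='1' (no match yet)
Bit 8: prefix='10' (no match yet)

Answer: 10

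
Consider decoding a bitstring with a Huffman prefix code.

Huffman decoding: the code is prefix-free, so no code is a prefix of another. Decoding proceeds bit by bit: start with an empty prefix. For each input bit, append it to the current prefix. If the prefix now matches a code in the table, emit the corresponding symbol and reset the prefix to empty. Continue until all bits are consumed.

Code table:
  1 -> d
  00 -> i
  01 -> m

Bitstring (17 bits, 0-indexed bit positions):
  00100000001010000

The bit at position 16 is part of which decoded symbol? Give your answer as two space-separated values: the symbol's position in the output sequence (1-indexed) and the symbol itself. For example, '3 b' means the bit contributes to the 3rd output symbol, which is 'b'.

Answer: 9 i

Derivation:
Bit 0: prefix='0' (no match yet)
Bit 1: prefix='00' -> emit 'i', reset
Bit 2: prefix='1' -> emit 'd', reset
Bit 3: prefix='0' (no match yet)
Bit 4: prefix='00' -> emit 'i', reset
Bit 5: prefix='0' (no match yet)
Bit 6: prefix='00' -> emit 'i', reset
Bit 7: prefix='0' (no match yet)
Bit 8: prefix='00' -> emit 'i', reset
Bit 9: prefix='0' (no match yet)
Bit 10: prefix='01' -> emit 'm', reset
Bit 11: prefix='0' (no match yet)
Bit 12: prefix='01' -> emit 'm', reset
Bit 13: prefix='0' (no match yet)
Bit 14: prefix='00' -> emit 'i', reset
Bit 15: prefix='0' (no match yet)
Bit 16: prefix='00' -> emit 'i', reset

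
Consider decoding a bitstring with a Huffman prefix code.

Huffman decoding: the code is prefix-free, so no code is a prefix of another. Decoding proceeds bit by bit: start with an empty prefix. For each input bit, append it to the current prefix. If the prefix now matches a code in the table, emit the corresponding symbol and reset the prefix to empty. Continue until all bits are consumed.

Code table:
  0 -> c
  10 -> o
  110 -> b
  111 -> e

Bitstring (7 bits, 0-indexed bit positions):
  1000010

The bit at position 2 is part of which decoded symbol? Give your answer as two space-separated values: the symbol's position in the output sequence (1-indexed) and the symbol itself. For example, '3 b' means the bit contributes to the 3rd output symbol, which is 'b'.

Bit 0: prefix='1' (no match yet)
Bit 1: prefix='10' -> emit 'o', reset
Bit 2: prefix='0' -> emit 'c', reset
Bit 3: prefix='0' -> emit 'c', reset
Bit 4: prefix='0' -> emit 'c', reset
Bit 5: prefix='1' (no match yet)
Bit 6: prefix='10' -> emit 'o', reset

Answer: 2 c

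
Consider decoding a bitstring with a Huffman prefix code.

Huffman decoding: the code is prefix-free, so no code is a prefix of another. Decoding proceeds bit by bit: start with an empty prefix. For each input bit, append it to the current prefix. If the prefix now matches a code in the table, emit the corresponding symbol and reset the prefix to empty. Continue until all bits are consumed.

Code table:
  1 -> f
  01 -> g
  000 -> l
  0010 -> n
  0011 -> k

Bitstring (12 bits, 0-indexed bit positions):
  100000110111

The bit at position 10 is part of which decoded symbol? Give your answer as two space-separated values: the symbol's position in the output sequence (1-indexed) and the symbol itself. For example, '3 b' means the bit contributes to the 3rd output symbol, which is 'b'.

Bit 0: prefix='1' -> emit 'f', reset
Bit 1: prefix='0' (no match yet)
Bit 2: prefix='00' (no match yet)
Bit 3: prefix='000' -> emit 'l', reset
Bit 4: prefix='0' (no match yet)
Bit 5: prefix='00' (no match yet)
Bit 6: prefix='001' (no match yet)
Bit 7: prefix='0011' -> emit 'k', reset
Bit 8: prefix='0' (no match yet)
Bit 9: prefix='01' -> emit 'g', reset
Bit 10: prefix='1' -> emit 'f', reset
Bit 11: prefix='1' -> emit 'f', reset

Answer: 5 f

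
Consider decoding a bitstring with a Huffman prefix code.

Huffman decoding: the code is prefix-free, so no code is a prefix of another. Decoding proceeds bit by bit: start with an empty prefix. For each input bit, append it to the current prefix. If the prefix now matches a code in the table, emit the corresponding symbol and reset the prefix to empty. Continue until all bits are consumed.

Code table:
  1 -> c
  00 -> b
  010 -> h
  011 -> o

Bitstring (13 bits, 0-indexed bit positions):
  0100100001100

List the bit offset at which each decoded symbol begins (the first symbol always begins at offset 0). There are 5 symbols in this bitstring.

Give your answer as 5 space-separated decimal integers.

Bit 0: prefix='0' (no match yet)
Bit 1: prefix='01' (no match yet)
Bit 2: prefix='010' -> emit 'h', reset
Bit 3: prefix='0' (no match yet)
Bit 4: prefix='01' (no match yet)
Bit 5: prefix='010' -> emit 'h', reset
Bit 6: prefix='0' (no match yet)
Bit 7: prefix='00' -> emit 'b', reset
Bit 8: prefix='0' (no match yet)
Bit 9: prefix='01' (no match yet)
Bit 10: prefix='011' -> emit 'o', reset
Bit 11: prefix='0' (no match yet)
Bit 12: prefix='00' -> emit 'b', reset

Answer: 0 3 6 8 11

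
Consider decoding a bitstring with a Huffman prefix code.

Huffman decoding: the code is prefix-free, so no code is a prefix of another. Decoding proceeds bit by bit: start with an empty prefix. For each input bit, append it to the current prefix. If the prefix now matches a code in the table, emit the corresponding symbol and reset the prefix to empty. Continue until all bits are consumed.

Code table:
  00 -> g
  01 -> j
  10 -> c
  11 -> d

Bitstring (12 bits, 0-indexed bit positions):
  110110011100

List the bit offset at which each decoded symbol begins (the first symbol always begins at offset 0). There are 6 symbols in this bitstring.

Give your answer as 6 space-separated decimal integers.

Bit 0: prefix='1' (no match yet)
Bit 1: prefix='11' -> emit 'd', reset
Bit 2: prefix='0' (no match yet)
Bit 3: prefix='01' -> emit 'j', reset
Bit 4: prefix='1' (no match yet)
Bit 5: prefix='10' -> emit 'c', reset
Bit 6: prefix='0' (no match yet)
Bit 7: prefix='01' -> emit 'j', reset
Bit 8: prefix='1' (no match yet)
Bit 9: prefix='11' -> emit 'd', reset
Bit 10: prefix='0' (no match yet)
Bit 11: prefix='00' -> emit 'g', reset

Answer: 0 2 4 6 8 10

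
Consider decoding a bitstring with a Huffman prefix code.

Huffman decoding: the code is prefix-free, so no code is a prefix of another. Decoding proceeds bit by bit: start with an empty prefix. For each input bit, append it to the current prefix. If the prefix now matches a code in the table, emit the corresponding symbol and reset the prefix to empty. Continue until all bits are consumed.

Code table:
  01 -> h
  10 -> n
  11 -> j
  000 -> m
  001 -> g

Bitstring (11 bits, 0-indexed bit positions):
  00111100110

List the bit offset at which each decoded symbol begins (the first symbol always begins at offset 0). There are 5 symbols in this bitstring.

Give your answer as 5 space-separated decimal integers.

Answer: 0 3 5 7 9

Derivation:
Bit 0: prefix='0' (no match yet)
Bit 1: prefix='00' (no match yet)
Bit 2: prefix='001' -> emit 'g', reset
Bit 3: prefix='1' (no match yet)
Bit 4: prefix='11' -> emit 'j', reset
Bit 5: prefix='1' (no match yet)
Bit 6: prefix='10' -> emit 'n', reset
Bit 7: prefix='0' (no match yet)
Bit 8: prefix='01' -> emit 'h', reset
Bit 9: prefix='1' (no match yet)
Bit 10: prefix='10' -> emit 'n', reset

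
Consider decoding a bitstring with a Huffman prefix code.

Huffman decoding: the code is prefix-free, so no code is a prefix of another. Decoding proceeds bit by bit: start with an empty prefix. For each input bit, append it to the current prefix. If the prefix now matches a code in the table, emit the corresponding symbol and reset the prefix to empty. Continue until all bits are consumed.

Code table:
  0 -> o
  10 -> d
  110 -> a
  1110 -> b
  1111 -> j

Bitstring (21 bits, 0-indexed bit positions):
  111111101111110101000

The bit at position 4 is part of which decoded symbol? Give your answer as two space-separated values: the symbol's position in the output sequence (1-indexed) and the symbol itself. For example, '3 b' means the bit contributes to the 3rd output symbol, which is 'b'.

Answer: 2 b

Derivation:
Bit 0: prefix='1' (no match yet)
Bit 1: prefix='11' (no match yet)
Bit 2: prefix='111' (no match yet)
Bit 3: prefix='1111' -> emit 'j', reset
Bit 4: prefix='1' (no match yet)
Bit 5: prefix='11' (no match yet)
Bit 6: prefix='111' (no match yet)
Bit 7: prefix='1110' -> emit 'b', reset
Bit 8: prefix='1' (no match yet)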